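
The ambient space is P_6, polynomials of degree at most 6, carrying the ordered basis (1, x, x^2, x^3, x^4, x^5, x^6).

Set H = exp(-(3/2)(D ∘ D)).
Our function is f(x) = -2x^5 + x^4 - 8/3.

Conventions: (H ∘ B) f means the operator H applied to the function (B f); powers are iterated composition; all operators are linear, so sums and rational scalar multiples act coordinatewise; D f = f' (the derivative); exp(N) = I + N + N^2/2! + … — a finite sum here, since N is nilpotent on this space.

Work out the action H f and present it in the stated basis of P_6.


the image equals g(x) = -2x^5 + x^4 + 60x^3 - 18x^2 - 270x + 73/3

order-1 term: 60x^3 - 18x^2
order-2 term: -270x + 27
the series for exp(-(3/2)(D ∘ D)) f terminates at order 2
exp(-(3/2)(D ∘ D)) f = -2x^5 + x^4 + 60x^3 - 18x^2 - 270x + 73/3


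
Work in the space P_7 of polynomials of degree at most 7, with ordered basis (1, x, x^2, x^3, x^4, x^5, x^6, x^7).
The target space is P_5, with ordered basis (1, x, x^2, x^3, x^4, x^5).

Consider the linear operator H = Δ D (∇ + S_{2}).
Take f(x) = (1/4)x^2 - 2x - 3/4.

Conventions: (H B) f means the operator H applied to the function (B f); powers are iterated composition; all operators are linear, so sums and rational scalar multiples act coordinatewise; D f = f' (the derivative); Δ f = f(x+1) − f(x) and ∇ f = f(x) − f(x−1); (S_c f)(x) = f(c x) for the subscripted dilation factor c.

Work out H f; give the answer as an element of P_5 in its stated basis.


the image equals g(x) = 2

∇ f = (1/2)x - 9/4
S_{2} f = x^2 - 4x - 3/4
(∇ + S_{2}) f = x^2 - (7/2)x - 3
D (∇ + S_{2}) f = 2x - 7/2
Δ D (∇ + S_{2}) f = 2


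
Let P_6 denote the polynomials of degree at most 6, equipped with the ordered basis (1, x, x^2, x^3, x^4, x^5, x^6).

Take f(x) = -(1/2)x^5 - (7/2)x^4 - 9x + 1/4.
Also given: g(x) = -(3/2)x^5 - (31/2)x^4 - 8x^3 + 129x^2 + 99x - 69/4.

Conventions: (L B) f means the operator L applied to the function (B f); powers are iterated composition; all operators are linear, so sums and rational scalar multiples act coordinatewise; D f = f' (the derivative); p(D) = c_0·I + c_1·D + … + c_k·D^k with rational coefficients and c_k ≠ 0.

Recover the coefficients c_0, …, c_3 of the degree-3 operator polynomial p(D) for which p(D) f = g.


D^0 f = -(1/2)x^5 - (7/2)x^4 - 9x + 1/4
D^1 f = -(5/2)x^4 - 14x^3 - 9
D^2 f = -10x^3 - 42x^2
D^3 f = -30x^2 - 84x
matching coefficients of g against c_0 f + c_1 Df + … from the top degree down determines the c_i
solution: c_0 = 3, c_1 = 2, c_2 = -2, c_3 = -3/2

c_0 = 3, c_1 = 2, c_2 = -2, c_3 = -3/2


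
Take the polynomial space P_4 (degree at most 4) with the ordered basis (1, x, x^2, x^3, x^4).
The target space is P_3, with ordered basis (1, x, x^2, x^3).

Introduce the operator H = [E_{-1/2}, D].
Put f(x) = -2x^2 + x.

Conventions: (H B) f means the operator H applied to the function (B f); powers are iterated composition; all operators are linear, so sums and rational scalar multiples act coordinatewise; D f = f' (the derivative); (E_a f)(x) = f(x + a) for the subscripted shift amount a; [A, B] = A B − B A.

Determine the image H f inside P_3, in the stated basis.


the image equals g(x) = 0

D f = -4x + 1
E_{-1/2} D f = -4x + 3
E_{-1/2} f = -2x^2 + 3x - 1
D E_{-1/2} f = -4x + 3
[E_{-1/2}, D] f = 0


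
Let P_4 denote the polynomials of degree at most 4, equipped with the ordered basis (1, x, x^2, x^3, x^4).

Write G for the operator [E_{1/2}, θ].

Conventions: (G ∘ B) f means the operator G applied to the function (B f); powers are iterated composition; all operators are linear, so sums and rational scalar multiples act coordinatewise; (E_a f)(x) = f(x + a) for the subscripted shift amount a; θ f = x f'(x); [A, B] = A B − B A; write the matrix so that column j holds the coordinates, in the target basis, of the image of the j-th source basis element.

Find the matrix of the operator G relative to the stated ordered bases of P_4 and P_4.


image of 1: 0
image of x: 1/2
image of x^2: x + 1/2
image of x^3: (3/2)x^2 + (3/2)x + 3/8
image of x^4: 2x^3 + 3x^2 + (3/2)x + 1/4
each image's coordinates form column j of the matrix

the matrix is [[0, 1/2, 1/2, 3/8, 1/4]; [0, 0, 1, 3/2, 3/2]; [0, 0, 0, 3/2, 3]; [0, 0, 0, 0, 2]; [0, 0, 0, 0, 0]] (rows listed top to bottom)


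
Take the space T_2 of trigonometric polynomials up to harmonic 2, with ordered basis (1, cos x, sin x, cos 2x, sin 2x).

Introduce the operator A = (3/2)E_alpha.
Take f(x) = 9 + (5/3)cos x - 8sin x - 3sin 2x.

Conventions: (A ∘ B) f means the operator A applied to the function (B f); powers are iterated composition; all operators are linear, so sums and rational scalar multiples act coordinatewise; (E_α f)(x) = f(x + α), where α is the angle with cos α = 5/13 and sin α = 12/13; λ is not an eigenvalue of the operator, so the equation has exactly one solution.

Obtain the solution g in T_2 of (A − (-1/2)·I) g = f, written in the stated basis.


the result is g(x) = 9/2 + (251/60)cos x - (41/20)sin x + (135/61)cos 2x + (141/122)sin 2x

write g with unknown coordinates in the stated basis and equate coefficients in (A − (-1/2)·I) g = f
solving from the highest basis element down gives g = 9/2 + (251/60)cos x - (41/20)sin x + (135/61)cos 2x + (141/122)sin 2x
check: A g = 27/4 - (17/40)cos x - (279/40)sin x - (135/122)cos 2x - (873/244)sin 2x
so A g − (-1/2)·g = 9 + (5/3)cos x - 8sin x - 3sin 2x = f ✓


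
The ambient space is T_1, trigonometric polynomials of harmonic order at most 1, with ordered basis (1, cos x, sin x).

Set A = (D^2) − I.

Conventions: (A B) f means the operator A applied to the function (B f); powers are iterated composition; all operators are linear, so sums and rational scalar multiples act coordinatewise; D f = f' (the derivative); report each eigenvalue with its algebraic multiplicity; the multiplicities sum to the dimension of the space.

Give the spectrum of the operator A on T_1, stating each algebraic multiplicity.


image of 1: -1
image of cos x: -2cos x
image of sin x: -2sin x
the matrix is diagonal; its diagonal is (-1, -2, -2)
for a triangular matrix the eigenvalues are the diagonal entries, with algebraic multiplicity their repetition count

λ = -2 (multiplicity 2), λ = -1 (multiplicity 1)


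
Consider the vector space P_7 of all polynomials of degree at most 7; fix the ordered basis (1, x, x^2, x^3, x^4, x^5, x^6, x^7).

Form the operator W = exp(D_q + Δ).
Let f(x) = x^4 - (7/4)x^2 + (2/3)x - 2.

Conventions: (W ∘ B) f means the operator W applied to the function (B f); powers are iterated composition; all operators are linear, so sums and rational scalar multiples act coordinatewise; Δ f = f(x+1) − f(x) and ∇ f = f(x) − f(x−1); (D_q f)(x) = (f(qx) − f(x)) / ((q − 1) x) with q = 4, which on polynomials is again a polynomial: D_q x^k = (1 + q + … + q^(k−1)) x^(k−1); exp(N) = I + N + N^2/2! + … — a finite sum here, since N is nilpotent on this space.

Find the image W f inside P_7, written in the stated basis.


g(x) = x^4 + 89x^3 + (4289/4)x^2 + (31667/12)x + 10457/6

order-1 term: 89x^3 + 6x^2 - (33/4)x + 7/12
order-2 term: 1068x^2 + (309/2)x + 157/4
order-3 term: 2492x + 459
order-4 term: 1246
the series for exp(D_q + Δ) f terminates at order 4
exp(D_q + Δ) f = x^4 + 89x^3 + (4289/4)x^2 + (31667/12)x + 10457/6


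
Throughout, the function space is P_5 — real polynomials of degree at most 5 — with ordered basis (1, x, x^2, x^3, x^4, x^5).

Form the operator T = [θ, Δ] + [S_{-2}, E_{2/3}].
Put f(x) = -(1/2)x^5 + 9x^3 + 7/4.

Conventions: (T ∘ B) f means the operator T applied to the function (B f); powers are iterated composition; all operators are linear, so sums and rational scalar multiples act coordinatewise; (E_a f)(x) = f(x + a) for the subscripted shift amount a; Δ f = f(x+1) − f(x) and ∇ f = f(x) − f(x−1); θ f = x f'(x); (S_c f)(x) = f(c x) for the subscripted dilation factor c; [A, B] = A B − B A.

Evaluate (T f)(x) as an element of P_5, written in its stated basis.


Δ f = -(5/2)x^4 - 5x^3 + 22x^2 + (49/2)x + 17/2
θ Δ f = -10x^4 - 15x^3 + 44x^2 + (49/2)x
θ f = -(5/2)x^5 + 27x^3
Δ θ f = -(25/2)x^4 - 25x^3 + 56x^2 + (137/2)x + 49/2
[θ, Δ] f = (5/2)x^4 + 10x^3 - 12x^2 - 44x - 49/2
E_{2/3} f = -(1/2)x^5 - (5/3)x^4 + (61/9)x^3 + (446/27)x^2 + (932/81)x + 4229/972
S_{-2} E_{2/3} f = 16x^5 - (80/3)x^4 - (488/9)x^3 + (1784/27)x^2 - (1864/81)x + 4229/972
S_{-2} f = 16x^5 - 72x^3 + 7/4
E_{2/3} S_{-2} f = 16x^5 + (160/3)x^4 - (8/9)x^3 - (2608/27)x^2 - (6496/81)x - 16987/972
[S_{-2}, E_{2/3}] f = -80x^4 - (160/3)x^3 + (488/3)x^2 + (1544/27)x + 1768/81
([θ, Δ] + [S_{-2}, E_{2/3}]) f = -(155/2)x^4 - (130/3)x^3 + (452/3)x^2 + (356/27)x - 433/162

g(x) = -(155/2)x^4 - (130/3)x^3 + (452/3)x^2 + (356/27)x - 433/162


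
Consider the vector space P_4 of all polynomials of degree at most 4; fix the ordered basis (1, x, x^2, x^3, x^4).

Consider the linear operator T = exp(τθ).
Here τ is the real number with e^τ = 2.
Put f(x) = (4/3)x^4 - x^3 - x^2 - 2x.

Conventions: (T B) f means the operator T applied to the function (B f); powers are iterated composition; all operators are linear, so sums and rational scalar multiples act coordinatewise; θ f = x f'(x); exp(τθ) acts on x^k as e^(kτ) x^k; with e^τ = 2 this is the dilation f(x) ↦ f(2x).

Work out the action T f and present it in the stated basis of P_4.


the image equals g(x) = (64/3)x^4 - 8x^3 - 4x^2 - 4x

exp(τθ) x^k = e^(kτ) x^k; with e^τ = 2 this sends x^k to 2^k x^k
x ↦ 2 x
x^2 ↦ 4 x^2
x^3 ↦ 8 x^3
x^4 ↦ 16 x^4
applying this coordinatewise to f: exp(τθ) f = (64/3)x^4 - 8x^3 - 4x^2 - 4x


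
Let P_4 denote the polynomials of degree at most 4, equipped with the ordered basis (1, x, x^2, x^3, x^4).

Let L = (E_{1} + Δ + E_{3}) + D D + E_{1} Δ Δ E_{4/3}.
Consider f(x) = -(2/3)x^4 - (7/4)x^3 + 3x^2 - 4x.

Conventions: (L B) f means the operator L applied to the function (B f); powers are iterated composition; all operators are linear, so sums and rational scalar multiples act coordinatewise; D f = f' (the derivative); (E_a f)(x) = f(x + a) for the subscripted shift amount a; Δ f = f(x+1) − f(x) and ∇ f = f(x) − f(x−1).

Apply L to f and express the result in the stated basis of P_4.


E_{1} f = -(2/3)x^4 - (53/12)x^3 - (25/4)x^2 - (71/12)x - 41/12
Δ f = -(8/3)x^3 - (37/4)x^2 - (23/12)x - 41/12
E_{3} f = -(2/3)x^4 - (39/4)x^3 - (195/4)x^2 - (421/4)x - 345/4
(E_{1} + Δ + E_{3}) f = -(4/3)x^4 - (101/6)x^3 - (257/4)x^2 - (1357/12)x - 1117/12
D f = -(8/3)x^3 - (21/4)x^2 + 6x - 4
D D f = -8x^2 - (21/2)x + 6
E_{4/3} f = -(2/3)x^4 - (191/36)x^3 - (100/9)x^2 - (944/81)x - 1520/243
Δ E_{4/3} f = -(8/3)x^3 - (239/12)x^2 - (1469/36)x - 9311/324
Δ Δ E_{4/3} f = -8x^2 - (287/6)x - 1141/18
E_{1} (Δ Δ E_{4/3}) f = -8x^2 - (383/6)x - 1073/9
((E_{1} + Δ + E_{3}) + D D + E_{1} Δ Δ E_{4/3}) f = -(4/3)x^4 - (101/6)x^3 - (321/4)x^2 - (2249/12)x - 7427/36

g(x) = -(4/3)x^4 - (101/6)x^3 - (321/4)x^2 - (2249/12)x - 7427/36


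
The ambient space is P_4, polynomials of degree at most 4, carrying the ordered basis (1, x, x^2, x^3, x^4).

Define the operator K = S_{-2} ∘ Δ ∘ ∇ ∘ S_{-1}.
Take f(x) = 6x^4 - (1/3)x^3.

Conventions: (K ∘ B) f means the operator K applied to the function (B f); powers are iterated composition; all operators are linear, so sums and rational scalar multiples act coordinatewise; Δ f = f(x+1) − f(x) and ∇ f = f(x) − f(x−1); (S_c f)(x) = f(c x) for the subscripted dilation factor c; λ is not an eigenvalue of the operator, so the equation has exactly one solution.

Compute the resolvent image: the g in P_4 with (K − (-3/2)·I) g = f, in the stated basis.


the result is g(x) = 4x^4 - (2/9)x^3 - 128x^2 + (16/9)x + 496/3

write g with unknown coordinates in the stated basis and equate coefficients in (K − (-3/2)·I) g = f
solving from the highest basis element down gives g = 4x^4 - (2/9)x^3 - 128x^2 + (16/9)x + 496/3
check: K g = 192x^2 - (8/3)x - 248
so K g − (-3/2)·g = 6x^4 - (1/3)x^3 = f ✓


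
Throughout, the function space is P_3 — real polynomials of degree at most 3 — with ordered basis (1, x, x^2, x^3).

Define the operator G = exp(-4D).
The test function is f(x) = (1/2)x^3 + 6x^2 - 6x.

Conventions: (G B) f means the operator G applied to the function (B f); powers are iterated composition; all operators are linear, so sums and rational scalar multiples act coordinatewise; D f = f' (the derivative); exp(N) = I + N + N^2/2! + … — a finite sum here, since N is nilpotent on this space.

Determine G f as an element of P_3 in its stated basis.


order-1 term: -6x^2 - 48x + 24
order-2 term: 24x + 96
order-3 term: -32
the series for exp(-4D) f terminates at order 3
exp(-4D) f = (1/2)x^3 - 30x + 88

g(x) = (1/2)x^3 - 30x + 88


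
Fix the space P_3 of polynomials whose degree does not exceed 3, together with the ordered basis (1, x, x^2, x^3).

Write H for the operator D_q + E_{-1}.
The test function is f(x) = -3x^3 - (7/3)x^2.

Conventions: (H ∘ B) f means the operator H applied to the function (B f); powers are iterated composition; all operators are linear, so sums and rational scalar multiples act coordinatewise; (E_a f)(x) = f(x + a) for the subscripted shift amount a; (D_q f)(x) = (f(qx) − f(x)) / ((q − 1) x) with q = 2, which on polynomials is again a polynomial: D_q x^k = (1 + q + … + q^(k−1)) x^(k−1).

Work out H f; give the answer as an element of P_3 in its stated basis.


D_q f = -21x^2 - 7x
E_{-1} f = -3x^3 + (20/3)x^2 - (13/3)x + 2/3
(D_q + E_{-1}) f = -3x^3 - (43/3)x^2 - (34/3)x + 2/3

the result is g(x) = -3x^3 - (43/3)x^2 - (34/3)x + 2/3


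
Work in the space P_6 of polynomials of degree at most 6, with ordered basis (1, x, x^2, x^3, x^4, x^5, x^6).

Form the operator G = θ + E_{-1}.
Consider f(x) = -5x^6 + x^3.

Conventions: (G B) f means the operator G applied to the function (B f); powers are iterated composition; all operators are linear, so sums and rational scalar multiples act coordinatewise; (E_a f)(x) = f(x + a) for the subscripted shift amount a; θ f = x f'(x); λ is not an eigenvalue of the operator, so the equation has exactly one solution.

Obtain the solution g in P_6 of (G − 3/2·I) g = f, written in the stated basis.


write g with unknown coordinates in the stated basis and equate coefficients in (G − 3/2·I) g = f
solving from the highest basis element down gives g = -(10/11)x^6 - (40/33)x^5 + (500/231)x^4 + (554/385)x^3 - (16528/3465)x^2 - (31828/3465)x + 4192/385
check: G g = -(70/11)x^6 - (20/11)x^5 + (250/77)x^4 + (1216/385)x^3 - (8264/1155)x^2 - (15914/1155)x + 6288/385
so G g − 3/2·g = -5x^6 + x^3 = f ✓

the image equals g(x) = -(10/11)x^6 - (40/33)x^5 + (500/231)x^4 + (554/385)x^3 - (16528/3465)x^2 - (31828/3465)x + 4192/385


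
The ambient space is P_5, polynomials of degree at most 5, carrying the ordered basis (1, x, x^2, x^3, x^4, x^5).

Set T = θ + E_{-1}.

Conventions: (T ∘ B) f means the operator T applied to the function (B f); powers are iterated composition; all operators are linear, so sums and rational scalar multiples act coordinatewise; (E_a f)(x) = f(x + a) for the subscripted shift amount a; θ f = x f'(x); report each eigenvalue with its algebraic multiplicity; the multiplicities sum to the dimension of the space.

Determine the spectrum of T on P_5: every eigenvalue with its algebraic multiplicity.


λ = 1 (multiplicity 1), λ = 2 (multiplicity 1), λ = 3 (multiplicity 1), λ = 4 (multiplicity 1), λ = 5 (multiplicity 1), λ = 6 (multiplicity 1)

image of 1: 1
image of x: 2x - 1
image of x^2: 3x^2 - 2x + 1
image of x^3: 4x^3 - 3x^2 + 3x - 1
image of x^4: 5x^4 - 4x^3 + 6x^2 - 4x + 1
image of x^5: 6x^5 - 5x^4 + 10x^3 - 10x^2 + 5x - 1
the matrix is upper triangular; its diagonal is (1, 2, 3, 4, 5, 6)
for a triangular matrix the eigenvalues are the diagonal entries, with algebraic multiplicity their repetition count


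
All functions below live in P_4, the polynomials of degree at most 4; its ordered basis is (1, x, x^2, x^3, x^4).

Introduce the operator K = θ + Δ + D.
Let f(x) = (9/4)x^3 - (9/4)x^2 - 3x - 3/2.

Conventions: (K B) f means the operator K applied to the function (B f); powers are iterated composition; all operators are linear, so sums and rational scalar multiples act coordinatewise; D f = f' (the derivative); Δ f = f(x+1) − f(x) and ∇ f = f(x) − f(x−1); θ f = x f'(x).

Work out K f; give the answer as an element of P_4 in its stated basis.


θ f = (27/4)x^3 - (9/2)x^2 - 3x
Δ f = (27/4)x^2 + (9/4)x - 3
D f = (27/4)x^2 - (9/2)x - 3
(θ + Δ + D) f = (27/4)x^3 + 9x^2 - (21/4)x - 6

the image equals g(x) = (27/4)x^3 + 9x^2 - (21/4)x - 6


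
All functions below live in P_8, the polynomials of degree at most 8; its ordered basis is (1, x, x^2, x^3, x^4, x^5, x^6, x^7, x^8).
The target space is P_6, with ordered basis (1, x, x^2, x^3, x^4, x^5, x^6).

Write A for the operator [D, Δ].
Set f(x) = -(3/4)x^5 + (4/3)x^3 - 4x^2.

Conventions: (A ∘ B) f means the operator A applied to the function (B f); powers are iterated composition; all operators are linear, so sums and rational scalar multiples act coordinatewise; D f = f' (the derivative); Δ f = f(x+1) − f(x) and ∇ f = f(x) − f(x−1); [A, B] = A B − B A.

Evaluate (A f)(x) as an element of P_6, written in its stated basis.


Δ f = -(15/4)x^4 - (15/2)x^3 - (7/2)x^2 - (31/4)x - 41/12
D Δ f = -15x^3 - (45/2)x^2 - 7x - 31/4
D f = -(15/4)x^4 + 4x^2 - 8x
Δ D f = -15x^3 - (45/2)x^2 - 7x - 31/4
[D, Δ] f = 0

the image equals g(x) = 0


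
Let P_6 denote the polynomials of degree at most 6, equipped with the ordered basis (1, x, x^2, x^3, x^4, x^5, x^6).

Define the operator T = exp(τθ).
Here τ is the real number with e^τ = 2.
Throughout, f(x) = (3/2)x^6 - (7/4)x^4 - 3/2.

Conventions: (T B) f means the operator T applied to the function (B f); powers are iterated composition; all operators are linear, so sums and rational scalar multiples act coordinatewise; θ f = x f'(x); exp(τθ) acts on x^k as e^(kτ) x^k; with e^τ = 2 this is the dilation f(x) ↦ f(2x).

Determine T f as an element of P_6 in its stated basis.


the image equals g(x) = 96x^6 - 28x^4 - 3/2

exp(τθ) x^k = e^(kτ) x^k; with e^τ = 2 this sends x^k to 2^k x^k
x^4 ↦ 16 x^4
x^6 ↦ 64 x^6
applying this coordinatewise to f: exp(τθ) f = 96x^6 - 28x^4 - 3/2


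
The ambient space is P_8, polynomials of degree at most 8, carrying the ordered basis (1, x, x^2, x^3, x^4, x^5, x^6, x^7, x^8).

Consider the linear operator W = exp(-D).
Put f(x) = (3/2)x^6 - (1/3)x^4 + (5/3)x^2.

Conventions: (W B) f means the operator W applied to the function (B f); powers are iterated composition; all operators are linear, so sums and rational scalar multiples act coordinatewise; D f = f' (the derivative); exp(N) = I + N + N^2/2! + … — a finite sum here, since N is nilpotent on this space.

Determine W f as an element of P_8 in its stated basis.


order-1 term: -9x^5 + (4/3)x^3 - (10/3)x
order-2 term: (45/2)x^4 - 2x^2 + 5/3
order-3 term: -30x^3 + (4/3)x
order-4 term: (45/2)x^2 - 1/3
order-5 term: -9x
order-6 term: 3/2
the series for exp(-D) f terminates at order 6
exp(-D) f = (3/2)x^6 - 9x^5 + (133/6)x^4 - (86/3)x^3 + (133/6)x^2 - 11x + 17/6

the image equals g(x) = (3/2)x^6 - 9x^5 + (133/6)x^4 - (86/3)x^3 + (133/6)x^2 - 11x + 17/6


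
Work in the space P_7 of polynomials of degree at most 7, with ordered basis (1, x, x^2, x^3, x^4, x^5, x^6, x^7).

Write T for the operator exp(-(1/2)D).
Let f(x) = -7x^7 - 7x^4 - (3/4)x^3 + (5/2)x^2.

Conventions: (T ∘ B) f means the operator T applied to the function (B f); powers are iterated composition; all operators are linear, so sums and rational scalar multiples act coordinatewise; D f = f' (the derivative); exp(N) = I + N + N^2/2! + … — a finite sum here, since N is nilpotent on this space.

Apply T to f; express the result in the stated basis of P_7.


order-1 term: (49/2)x^6 + 14x^3 + (9/8)x^2 - (5/2)x
order-2 term: -(147/4)x^5 - (21/2)x^2 - (9/16)x + 5/8
order-3 term: (245/8)x^4 + (7/2)x + 3/32
order-4 term: -(245/16)x^3 - 7/16
order-5 term: (147/32)x^2
order-6 term: -(49/64)x
order-7 term: 7/128
the series for exp(-(1/2)D) f terminates at order 7
exp(-(1/2)D) f = -7x^7 + (49/2)x^6 - (147/4)x^5 + (189/8)x^4 - (33/16)x^3 - (73/32)x^2 - (21/64)x + 43/128

the result is g(x) = -7x^7 + (49/2)x^6 - (147/4)x^5 + (189/8)x^4 - (33/16)x^3 - (73/32)x^2 - (21/64)x + 43/128


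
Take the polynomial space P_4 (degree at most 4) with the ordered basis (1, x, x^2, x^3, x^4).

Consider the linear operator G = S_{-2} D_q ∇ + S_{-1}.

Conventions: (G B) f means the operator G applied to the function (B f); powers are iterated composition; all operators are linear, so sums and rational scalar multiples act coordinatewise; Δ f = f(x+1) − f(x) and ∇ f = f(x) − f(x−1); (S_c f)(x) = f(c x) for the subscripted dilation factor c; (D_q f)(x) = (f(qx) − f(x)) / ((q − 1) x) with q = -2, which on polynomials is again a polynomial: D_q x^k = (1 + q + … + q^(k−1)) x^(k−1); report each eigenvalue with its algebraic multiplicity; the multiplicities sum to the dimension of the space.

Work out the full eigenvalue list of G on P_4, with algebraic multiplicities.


image of 1: 1
image of x: -x
image of x^2: x^2 + 2
image of x^3: -x^3 + 6x - 3
image of x^4: x^4 + 48x^2 - 12x + 4
the matrix is upper triangular; its diagonal is (1, -1, 1, -1, 1)
for a triangular matrix the eigenvalues are the diagonal entries, with algebraic multiplicity their repetition count

λ = -1 (multiplicity 2), λ = 1 (multiplicity 3)


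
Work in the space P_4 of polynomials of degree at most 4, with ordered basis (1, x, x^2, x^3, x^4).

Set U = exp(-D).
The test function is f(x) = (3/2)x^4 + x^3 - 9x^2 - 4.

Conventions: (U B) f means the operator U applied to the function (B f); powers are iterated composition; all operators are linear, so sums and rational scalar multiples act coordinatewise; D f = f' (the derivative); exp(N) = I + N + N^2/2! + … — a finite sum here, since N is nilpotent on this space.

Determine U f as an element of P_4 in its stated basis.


the result is g(x) = (3/2)x^4 - 5x^3 - 3x^2 + 15x - 25/2

order-1 term: -6x^3 - 3x^2 + 18x
order-2 term: 9x^2 + 3x - 9
order-3 term: -6x - 1
order-4 term: 3/2
the series for exp(-D) f terminates at order 4
exp(-D) f = (3/2)x^4 - 5x^3 - 3x^2 + 15x - 25/2


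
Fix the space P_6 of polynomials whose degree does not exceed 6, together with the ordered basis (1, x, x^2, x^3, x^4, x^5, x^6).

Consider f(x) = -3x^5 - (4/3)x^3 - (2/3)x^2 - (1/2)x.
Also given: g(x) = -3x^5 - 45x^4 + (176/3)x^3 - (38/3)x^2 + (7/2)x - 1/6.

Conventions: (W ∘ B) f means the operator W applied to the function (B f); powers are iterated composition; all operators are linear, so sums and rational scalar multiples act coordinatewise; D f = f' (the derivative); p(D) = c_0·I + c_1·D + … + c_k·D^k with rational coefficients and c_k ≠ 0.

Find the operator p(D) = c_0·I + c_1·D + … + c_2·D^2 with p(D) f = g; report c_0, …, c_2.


D^0 f = -3x^5 - (4/3)x^3 - (2/3)x^2 - (1/2)x
D^1 f = -15x^4 - 4x^2 - (4/3)x - 1/2
D^2 f = -60x^3 - 8x - 4/3
matching coefficients of g against c_0 f + c_1 Df + … from the top degree down determines the c_i
solution: c_0 = 1, c_1 = 3, c_2 = -1

c_0 = 1, c_1 = 3, c_2 = -1


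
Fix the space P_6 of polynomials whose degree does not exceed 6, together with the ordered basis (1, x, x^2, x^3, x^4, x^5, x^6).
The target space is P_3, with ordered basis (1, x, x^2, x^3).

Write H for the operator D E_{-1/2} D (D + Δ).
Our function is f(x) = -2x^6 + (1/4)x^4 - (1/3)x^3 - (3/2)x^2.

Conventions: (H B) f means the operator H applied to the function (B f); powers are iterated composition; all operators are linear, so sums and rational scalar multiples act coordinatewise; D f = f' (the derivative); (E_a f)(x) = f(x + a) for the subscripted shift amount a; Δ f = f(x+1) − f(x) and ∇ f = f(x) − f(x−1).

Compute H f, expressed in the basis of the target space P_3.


D f = -12x^5 + x^3 - x^2 - 3x
Δ f = -12x^5 - 30x^4 - 39x^3 - (59/2)x^2 - 15x - 43/12
(D + Δ) f = -24x^5 - 30x^4 - 38x^3 - (61/2)x^2 - 18x - 43/12
D (D + Δ) f = -120x^4 - 120x^3 - 114x^2 - 61x - 18
E_{-1/2} D (D + Δ) f = -120x^4 + 120x^3 - 114x^2 + 23x - 17/2
D E_{-1/2} D (D + Δ) f = -480x^3 + 360x^2 - 228x + 23

g(x) = -480x^3 + 360x^2 - 228x + 23


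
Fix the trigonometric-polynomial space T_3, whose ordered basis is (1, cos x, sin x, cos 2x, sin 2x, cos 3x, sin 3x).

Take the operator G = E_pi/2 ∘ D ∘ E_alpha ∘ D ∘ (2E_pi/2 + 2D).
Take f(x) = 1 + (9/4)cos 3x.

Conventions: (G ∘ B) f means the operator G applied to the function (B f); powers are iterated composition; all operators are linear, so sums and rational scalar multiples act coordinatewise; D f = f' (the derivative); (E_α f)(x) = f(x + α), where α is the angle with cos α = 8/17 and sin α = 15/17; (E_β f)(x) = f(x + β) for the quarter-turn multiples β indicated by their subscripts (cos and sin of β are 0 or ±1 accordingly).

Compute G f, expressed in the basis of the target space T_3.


the image equals g(x) = (395928/4913)cos 3x - (40095/4913)sin 3x

E_pi/2 f = 1 + (9/4)sin 3x
(2E_pi/2) f = 2 + (9/2)sin 3x
D f = -(27/4)sin 3x
(2D) f = -(27/2)sin 3x
(2E_pi/2 + 2D) f = 2 - 9sin 3x
D (2E_pi/2 + 2D) f = -27cos 3x
E_alpha D (2E_pi/2 + 2D) f = (131976/4913)cos 3x - (13365/4913)sin 3x
D (E_alpha ∘ D) (2E_pi/2 + 2D) f = -(40095/4913)cos 3x - (395928/4913)sin 3x
E_pi/2 D (E_alpha ∘ D) (2E_pi/2 + 2D) f = (395928/4913)cos 3x - (40095/4913)sin 3x


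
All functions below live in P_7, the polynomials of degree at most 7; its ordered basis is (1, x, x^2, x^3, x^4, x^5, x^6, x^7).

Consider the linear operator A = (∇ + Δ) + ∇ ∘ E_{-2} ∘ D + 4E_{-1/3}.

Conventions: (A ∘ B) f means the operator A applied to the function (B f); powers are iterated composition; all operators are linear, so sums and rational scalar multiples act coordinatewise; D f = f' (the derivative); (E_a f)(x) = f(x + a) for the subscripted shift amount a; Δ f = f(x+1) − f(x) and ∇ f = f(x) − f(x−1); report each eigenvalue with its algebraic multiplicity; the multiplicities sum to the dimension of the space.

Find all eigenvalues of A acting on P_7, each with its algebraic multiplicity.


λ = 4 (multiplicity 8)

image of 1: 4
image of x: 4x + 2/3
image of x^2: 4x^2 + (4/3)x + 22/9
image of x^3: 4x^3 + 2x^2 + (22/3)x - 355/27
image of x^4: 4x^4 + (8/3)x^3 + (44/3)x^2 - (1420/27)x + 6160/81
image of x^5: 4x^5 + (10/3)x^4 + (220/9)x^3 - (3550/27)x^2 + (30800/81)x - 78493/243
image of x^6: 4x^6 + 4x^5 + (110/3)x^4 - (7100/27)x^3 + (30800/27)x^2 - (156986/81)x + 922918/729
image of x^7: 4x^7 + (14/3)x^6 + (154/3)x^5 - (12425/27)x^4 + (215600/81)x^3 - (549451/81)x^2 + (6460426/729)x - 10176115/2187
the matrix is upper triangular; its diagonal is (4, 4, 4, 4, 4, 4, 4, 4)
for a triangular matrix the eigenvalues are the diagonal entries, with algebraic multiplicity their repetition count


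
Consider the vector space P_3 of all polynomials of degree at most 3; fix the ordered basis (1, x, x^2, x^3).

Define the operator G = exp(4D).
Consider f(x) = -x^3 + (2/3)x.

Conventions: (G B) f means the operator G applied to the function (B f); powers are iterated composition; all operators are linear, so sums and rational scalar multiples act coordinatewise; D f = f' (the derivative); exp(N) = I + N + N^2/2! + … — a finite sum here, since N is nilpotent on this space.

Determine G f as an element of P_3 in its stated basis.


order-1 term: -12x^2 + 8/3
order-2 term: -48x
order-3 term: -64
the series for exp(4D) f terminates at order 3
exp(4D) f = -x^3 - 12x^2 - (142/3)x - 184/3

g(x) = -x^3 - 12x^2 - (142/3)x - 184/3


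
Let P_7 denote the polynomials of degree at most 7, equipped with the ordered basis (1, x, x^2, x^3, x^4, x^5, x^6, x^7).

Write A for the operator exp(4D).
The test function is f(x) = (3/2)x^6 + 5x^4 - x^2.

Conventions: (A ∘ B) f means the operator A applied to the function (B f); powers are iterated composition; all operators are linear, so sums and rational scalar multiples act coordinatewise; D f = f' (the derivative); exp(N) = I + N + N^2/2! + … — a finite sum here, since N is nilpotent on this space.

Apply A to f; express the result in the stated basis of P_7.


the image equals g(x) = (3/2)x^6 + 36x^5 + 365x^4 + 2000x^3 + 6239x^2 + 10488x + 7408

order-1 term: 36x^5 + 80x^3 - 8x
order-2 term: 360x^4 + 480x^2 - 16
order-3 term: 1920x^3 + 1280x
order-4 term: 5760x^2 + 1280
order-5 term: 9216x
order-6 term: 6144
the series for exp(4D) f terminates at order 6
exp(4D) f = (3/2)x^6 + 36x^5 + 365x^4 + 2000x^3 + 6239x^2 + 10488x + 7408


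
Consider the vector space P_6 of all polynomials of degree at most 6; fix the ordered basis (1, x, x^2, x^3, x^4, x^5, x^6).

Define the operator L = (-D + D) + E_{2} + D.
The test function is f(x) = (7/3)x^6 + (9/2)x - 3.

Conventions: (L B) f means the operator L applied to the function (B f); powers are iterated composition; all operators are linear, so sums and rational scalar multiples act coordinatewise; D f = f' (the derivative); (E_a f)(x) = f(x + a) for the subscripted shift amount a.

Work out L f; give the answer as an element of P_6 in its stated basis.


D f = 14x^5 + 9/2
(-D) f = -14x^5 - 9/2
D f = 14x^5 + 9/2
(-D + D) f = 0
E_{2} f = (7/3)x^6 + 28x^5 + 140x^4 + (1120/3)x^3 + 560x^2 + (905/2)x + 466/3
D f = 14x^5 + 9/2
((-D + D) + E_{2} + D) f = (7/3)x^6 + 42x^5 + 140x^4 + (1120/3)x^3 + 560x^2 + (905/2)x + 959/6

the image equals g(x) = (7/3)x^6 + 42x^5 + 140x^4 + (1120/3)x^3 + 560x^2 + (905/2)x + 959/6


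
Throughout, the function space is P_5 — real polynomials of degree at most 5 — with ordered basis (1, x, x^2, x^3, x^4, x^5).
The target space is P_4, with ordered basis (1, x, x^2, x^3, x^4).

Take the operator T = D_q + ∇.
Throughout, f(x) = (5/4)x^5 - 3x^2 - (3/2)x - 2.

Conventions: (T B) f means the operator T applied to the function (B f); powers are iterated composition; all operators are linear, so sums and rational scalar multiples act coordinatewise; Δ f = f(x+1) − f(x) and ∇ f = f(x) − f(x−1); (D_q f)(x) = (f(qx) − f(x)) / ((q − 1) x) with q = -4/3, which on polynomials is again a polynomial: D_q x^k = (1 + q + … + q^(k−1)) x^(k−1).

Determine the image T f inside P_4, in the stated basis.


the image equals g(x) = (1465/162)x^4 - (25/2)x^3 + (25/2)x^2 - (45/4)x + 5/4

D_q f = (905/324)x^4 + x - 3/2
∇ f = (25/4)x^4 - (25/2)x^3 + (25/2)x^2 - (49/4)x + 11/4
(D_q + ∇) f = (1465/162)x^4 - (25/2)x^3 + (25/2)x^2 - (45/4)x + 5/4


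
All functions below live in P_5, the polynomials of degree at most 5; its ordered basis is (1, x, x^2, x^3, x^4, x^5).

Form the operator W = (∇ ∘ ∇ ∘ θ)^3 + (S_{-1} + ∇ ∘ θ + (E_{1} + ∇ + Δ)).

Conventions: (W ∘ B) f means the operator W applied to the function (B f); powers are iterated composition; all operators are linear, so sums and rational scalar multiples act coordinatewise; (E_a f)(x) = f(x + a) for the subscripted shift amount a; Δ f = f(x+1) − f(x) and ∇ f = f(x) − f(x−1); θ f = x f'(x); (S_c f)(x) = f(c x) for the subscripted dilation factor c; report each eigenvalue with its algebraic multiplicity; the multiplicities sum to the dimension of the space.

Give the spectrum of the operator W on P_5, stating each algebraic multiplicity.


λ = 0 (multiplicity 3), λ = 2 (multiplicity 3)

image of 1: 2
image of x: 4
image of x^2: 2x^2 + 10x - 1
image of x^3: 18x^2 - 6x + 6
image of x^4: 2x^4 + 28x^3 - 18x^2 + 28x - 3
image of x^5: 40x^4 - 40x^3 + 80x^2 - 20x + 8
the matrix is upper triangular; its diagonal is (2, 0, 2, 0, 2, 0)
for a triangular matrix the eigenvalues are the diagonal entries, with algebraic multiplicity their repetition count


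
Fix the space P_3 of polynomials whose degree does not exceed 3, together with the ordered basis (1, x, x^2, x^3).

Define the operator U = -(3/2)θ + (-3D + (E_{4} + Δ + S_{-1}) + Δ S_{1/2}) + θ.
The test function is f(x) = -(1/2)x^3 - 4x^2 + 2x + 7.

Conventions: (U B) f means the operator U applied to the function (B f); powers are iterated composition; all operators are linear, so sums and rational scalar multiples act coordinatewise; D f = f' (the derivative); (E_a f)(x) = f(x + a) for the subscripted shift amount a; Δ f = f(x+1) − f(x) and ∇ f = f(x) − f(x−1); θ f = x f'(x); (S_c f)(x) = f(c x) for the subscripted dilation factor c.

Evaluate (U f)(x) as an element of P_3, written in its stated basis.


g(x) = (3/4)x^3 - (115/16)x^2 - (715/16)x - 1321/16

θ f = -(3/2)x^3 - 8x^2 + 2x
(-(3/2)θ) f = (9/4)x^3 + 12x^2 - 3x
D f = -(3/2)x^2 - 8x + 2
(-3D) f = (9/2)x^2 + 24x - 6
E_{4} f = -(1/2)x^3 - 10x^2 - 54x - 81
Δ f = -(3/2)x^2 - (19/2)x - 5/2
S_{-1} f = (1/2)x^3 - 4x^2 - 2x + 7
(E_{4} + Δ + S_{-1}) f = -(31/2)x^2 - (131/2)x - 153/2
S_{1/2} f = -(1/16)x^3 - x^2 + x + 7
Δ S_{1/2} f = -(3/16)x^2 - (35/16)x - 1/16
(-3D + (E_{4} + Δ + S_{-1}) + Δ S_{1/2}) f = -(179/16)x^2 - (699/16)x - 1321/16
θ f = -(3/2)x^3 - 8x^2 + 2x
(-(3/2)θ + (-3D + (E_{4} + Δ + S_{-1}) + Δ S_{1/2}) + θ) f = (3/4)x^3 - (115/16)x^2 - (715/16)x - 1321/16


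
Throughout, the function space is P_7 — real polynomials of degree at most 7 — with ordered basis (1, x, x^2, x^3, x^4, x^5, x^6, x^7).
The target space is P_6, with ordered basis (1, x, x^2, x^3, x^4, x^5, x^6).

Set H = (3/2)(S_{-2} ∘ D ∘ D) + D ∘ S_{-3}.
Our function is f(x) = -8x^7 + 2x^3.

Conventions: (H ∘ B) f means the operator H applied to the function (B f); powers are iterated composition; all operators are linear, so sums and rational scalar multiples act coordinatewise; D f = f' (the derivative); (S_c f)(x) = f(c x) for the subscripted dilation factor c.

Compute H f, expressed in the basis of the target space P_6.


D f = -56x^6 + 6x^2
D D f = -336x^5 + 12x
S_{-2} D D f = 10752x^5 - 24x
((3/2)(S_{-2} ∘ D ∘ D)) f = 16128x^5 - 36x
S_{-3} f = 17496x^7 - 54x^3
D S_{-3} f = 122472x^6 - 162x^2
((3/2)(S_{-2} ∘ D ∘ D) + D ∘ S_{-3}) f = 122472x^6 + 16128x^5 - 162x^2 - 36x

the image equals g(x) = 122472x^6 + 16128x^5 - 162x^2 - 36x


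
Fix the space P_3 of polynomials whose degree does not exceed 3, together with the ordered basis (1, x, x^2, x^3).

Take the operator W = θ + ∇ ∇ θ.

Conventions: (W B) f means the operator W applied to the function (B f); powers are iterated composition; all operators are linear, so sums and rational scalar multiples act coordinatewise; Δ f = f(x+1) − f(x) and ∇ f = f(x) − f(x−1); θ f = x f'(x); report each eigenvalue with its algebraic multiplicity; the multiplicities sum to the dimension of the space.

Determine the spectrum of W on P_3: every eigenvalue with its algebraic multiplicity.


λ = 0 (multiplicity 1), λ = 1 (multiplicity 1), λ = 2 (multiplicity 1), λ = 3 (multiplicity 1)

image of 1: 0
image of x: x
image of x^2: 2x^2 + 4
image of x^3: 3x^3 + 18x - 18
the matrix is upper triangular; its diagonal is (0, 1, 2, 3)
for a triangular matrix the eigenvalues are the diagonal entries, with algebraic multiplicity their repetition count


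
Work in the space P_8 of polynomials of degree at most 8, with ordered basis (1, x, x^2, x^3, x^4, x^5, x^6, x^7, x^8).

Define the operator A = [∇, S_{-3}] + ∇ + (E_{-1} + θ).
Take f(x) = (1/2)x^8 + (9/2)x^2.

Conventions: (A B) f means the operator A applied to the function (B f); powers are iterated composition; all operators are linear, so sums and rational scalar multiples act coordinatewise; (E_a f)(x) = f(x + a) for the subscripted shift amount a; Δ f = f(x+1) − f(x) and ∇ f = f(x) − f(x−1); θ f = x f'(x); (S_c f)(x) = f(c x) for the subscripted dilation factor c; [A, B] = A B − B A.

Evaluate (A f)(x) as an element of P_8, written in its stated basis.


g(x) = (9/2)x^8 + 34992x^7 - 81648x^6 + 190512x^5 - 226800x^4 + 184464x^3 - (183429/2)x^2 + 26364x - 3316

S_{-3} f = (6561/2)x^8 + (81/2)x^2
∇ S_{-3} f = 26244x^7 - 91854x^6 + 183708x^5 - 229635x^4 + 183708x^3 - 91854x^2 + 26325x - 3321
∇ f = 4x^7 - 14x^6 + 28x^5 - 35x^4 + 28x^3 - 14x^2 + 13x - 5
S_{-3} ∇ f = -8748x^7 - 10206x^6 - 6804x^5 - 2835x^4 - 756x^3 - 126x^2 - 39x - 5
[∇, S_{-3}] f = 34992x^7 - 81648x^6 + 190512x^5 - 226800x^4 + 184464x^3 - 91728x^2 + 26364x - 3316
∇ f = 4x^7 - 14x^6 + 28x^5 - 35x^4 + 28x^3 - 14x^2 + 13x - 5
E_{-1} f = (1/2)x^8 - 4x^7 + 14x^6 - 28x^5 + 35x^4 - 28x^3 + (37/2)x^2 - 13x + 5
θ f = 4x^8 + 9x^2
(E_{-1} + θ) f = (9/2)x^8 - 4x^7 + 14x^6 - 28x^5 + 35x^4 - 28x^3 + (55/2)x^2 - 13x + 5
([∇, S_{-3}] + ∇ + (E_{-1} + θ)) f = (9/2)x^8 + 34992x^7 - 81648x^6 + 190512x^5 - 226800x^4 + 184464x^3 - (183429/2)x^2 + 26364x - 3316


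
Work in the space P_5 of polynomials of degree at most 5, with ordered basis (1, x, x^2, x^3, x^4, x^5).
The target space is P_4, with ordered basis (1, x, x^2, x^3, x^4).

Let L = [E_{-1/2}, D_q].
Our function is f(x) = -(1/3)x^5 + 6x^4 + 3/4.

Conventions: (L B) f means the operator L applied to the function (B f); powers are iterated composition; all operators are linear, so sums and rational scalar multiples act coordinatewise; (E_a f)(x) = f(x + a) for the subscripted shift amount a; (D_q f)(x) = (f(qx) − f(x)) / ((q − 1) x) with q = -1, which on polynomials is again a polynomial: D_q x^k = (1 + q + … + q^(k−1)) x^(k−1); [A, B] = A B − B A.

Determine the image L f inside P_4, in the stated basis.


g(x) = (2/3)x^3 + (37/3)x^2 + (1/6)x + 37/12

D_q f = -(1/3)x^4
E_{-1/2} D_q f = -(1/3)x^4 + (2/3)x^3 - (1/2)x^2 + (1/6)x - 1/48
E_{-1/2} f = -(1/3)x^5 + (41/6)x^4 - (77/6)x^3 + (113/12)x^2 - (149/48)x + 109/96
D_q E_{-1/2} f = -(1/3)x^4 - (77/6)x^2 - 149/48
[E_{-1/2}, D_q] f = (2/3)x^3 + (37/3)x^2 + (1/6)x + 37/12


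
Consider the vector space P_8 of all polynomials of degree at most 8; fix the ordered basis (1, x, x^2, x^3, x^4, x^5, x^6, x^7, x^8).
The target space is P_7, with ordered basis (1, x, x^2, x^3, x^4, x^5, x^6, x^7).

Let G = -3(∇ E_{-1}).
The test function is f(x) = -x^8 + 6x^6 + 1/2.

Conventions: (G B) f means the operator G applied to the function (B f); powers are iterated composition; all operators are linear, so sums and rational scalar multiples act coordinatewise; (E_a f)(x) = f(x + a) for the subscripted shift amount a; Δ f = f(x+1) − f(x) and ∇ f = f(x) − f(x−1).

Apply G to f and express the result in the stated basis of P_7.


E_{-1} f = -x^8 + 8x^7 - 22x^6 + 20x^5 + 20x^4 - 64x^3 + 62x^2 - 28x + 11/2
∇ E_{-1} f = -8x^7 + 84x^6 - 356x^5 + 780x^4 - 896x^3 + 414x^2 + 100x - 123
(-3(∇ E_{-1})) f = 24x^7 - 252x^6 + 1068x^5 - 2340x^4 + 2688x^3 - 1242x^2 - 300x + 369

g(x) = 24x^7 - 252x^6 + 1068x^5 - 2340x^4 + 2688x^3 - 1242x^2 - 300x + 369


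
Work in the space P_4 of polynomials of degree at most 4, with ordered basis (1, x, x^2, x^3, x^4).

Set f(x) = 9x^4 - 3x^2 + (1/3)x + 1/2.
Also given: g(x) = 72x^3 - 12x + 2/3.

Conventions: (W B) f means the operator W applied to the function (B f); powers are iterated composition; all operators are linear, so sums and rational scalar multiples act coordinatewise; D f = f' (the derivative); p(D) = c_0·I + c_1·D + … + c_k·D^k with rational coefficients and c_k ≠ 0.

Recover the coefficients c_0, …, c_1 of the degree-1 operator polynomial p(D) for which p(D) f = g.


p(D) = 2·D, i.e. c_0 = 0, c_1 = 2

D^0 f = 9x^4 - 3x^2 + (1/3)x + 1/2
D^1 f = 36x^3 - 6x + 1/3
matching coefficients of g against c_0 f + c_1 Df + … from the top degree down determines the c_i
solution: c_0 = 0, c_1 = 2


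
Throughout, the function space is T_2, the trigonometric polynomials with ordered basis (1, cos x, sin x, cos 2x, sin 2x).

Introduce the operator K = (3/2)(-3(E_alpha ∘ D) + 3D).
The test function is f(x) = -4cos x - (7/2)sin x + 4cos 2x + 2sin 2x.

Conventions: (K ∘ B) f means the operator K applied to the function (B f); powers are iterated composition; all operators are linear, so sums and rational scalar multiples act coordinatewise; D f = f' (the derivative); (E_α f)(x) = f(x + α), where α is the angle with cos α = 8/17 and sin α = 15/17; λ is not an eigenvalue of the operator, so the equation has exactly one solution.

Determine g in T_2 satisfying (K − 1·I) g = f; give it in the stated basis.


write g with unknown coordinates in the stated basis and equate coefficients in (K − 1·I) g = f
solving from the highest basis element down gives g = -(241/986)cos x - (1355/986)sin x - (616/68869)cos 2x + (19942/68869)sin 2x
check: K g = -(4185/986)cos x - (2403/493)sin x + (274860/68869)cos 2x + (157680/68869)sin 2x
so K g − 1·g = -4cos x - (7/2)sin x + 4cos 2x + 2sin 2x = f ✓

the result is g(x) = -(241/986)cos x - (1355/986)sin x - (616/68869)cos 2x + (19942/68869)sin 2x
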